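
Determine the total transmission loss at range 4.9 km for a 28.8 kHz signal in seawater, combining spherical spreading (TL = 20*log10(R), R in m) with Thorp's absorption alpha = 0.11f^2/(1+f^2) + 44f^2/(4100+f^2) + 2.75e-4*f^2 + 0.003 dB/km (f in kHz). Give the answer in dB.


Step 1 (Thorp): alpha = 0.11*829.44/(1+829.44) + 44*829.44/(4100+829.44) + 2.75e-4*829.44 + 0.003 = 7.7445 dB/km
Step 2: TL_spread = 20*log10(4900) = 73.8 dB
Step 3: TL_abs = alpha*R = 7.7445 * 4.9 = 37.95 dB
Step 4: TL_total = 73.8 + 37.95 = 111.75

111.75 dB


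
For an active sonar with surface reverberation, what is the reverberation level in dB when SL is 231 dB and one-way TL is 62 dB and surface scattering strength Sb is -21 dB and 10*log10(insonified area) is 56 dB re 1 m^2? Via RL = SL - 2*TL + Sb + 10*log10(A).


RL = SL - 2*TL + Sb + 10*log10(A) = 231 - 2*62 + (-21) + 56 = 142

142 dB


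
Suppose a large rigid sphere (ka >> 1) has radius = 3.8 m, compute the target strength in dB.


TS = 10*log10(3.8^2 / 4) = 10*log10(3.61) = 5.58

5.58 dB


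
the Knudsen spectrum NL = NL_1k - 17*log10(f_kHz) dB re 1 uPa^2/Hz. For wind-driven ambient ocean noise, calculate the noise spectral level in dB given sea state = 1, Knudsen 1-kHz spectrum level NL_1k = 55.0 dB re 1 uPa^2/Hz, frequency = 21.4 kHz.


NL = NL_1k - 17*log10(f_kHz) = 55.0 - 17*log10(21.4) = 55.0 - (22.62) = 32.38

32.38 dB


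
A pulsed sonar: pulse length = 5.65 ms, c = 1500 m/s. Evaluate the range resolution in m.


4.2375 m


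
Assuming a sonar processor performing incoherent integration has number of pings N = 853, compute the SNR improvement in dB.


Gain = 5*log10(853) = 14.65

14.65 dB


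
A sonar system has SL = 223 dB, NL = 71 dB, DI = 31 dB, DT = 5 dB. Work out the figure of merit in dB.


FOM = SL - NL + DI - DT = 223 - 71 + 31 - 5 = 178

178 dB


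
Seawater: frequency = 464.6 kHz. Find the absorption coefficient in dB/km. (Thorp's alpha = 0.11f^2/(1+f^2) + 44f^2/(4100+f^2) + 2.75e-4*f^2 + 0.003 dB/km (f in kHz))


102.652 dB/km


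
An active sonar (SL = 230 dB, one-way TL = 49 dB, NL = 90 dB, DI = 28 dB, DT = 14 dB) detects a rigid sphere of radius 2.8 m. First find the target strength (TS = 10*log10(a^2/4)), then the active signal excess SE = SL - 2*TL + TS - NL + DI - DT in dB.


Step 1: TS = 10*log10(2.8^2/4) = 2.92 dB
Step 2: SE = SL - 2*TL + TS - NL + DI - DT = 230 - 2*49 + (2.92) - 90 + 28 - 14 = 58.92

58.92 dB


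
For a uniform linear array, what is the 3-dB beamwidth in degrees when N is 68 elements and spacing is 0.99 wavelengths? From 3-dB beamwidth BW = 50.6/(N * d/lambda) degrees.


0.75 deg


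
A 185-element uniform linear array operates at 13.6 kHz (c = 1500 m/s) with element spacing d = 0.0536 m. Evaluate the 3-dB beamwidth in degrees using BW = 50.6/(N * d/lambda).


Step 1: lambda = 1500/13600 = 0.11029 m
Step 2: d/lambda = 0.0536/0.11029 = 0.486
Step 3: BW = 50.6/(N * d/lambda) = 50.6/(185 * 0.486) = 0.56

0.56 deg


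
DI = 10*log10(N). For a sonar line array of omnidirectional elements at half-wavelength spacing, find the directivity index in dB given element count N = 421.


DI = 10*log10(421) = 26.24

26.24 dB


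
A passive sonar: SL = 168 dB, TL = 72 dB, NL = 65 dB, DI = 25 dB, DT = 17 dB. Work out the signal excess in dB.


39 dB


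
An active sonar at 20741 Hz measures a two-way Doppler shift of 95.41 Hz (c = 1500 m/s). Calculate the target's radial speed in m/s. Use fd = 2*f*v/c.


3.45 m/s


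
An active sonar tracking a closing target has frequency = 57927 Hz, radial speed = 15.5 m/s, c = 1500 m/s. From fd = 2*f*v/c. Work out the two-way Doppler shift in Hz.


fd = 2*f*v/c = 2 * 57927 * 15.5 / 1500 = 1197.16

1197.16 Hz


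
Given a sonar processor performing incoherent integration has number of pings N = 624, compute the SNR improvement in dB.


Gain = 5*log10(624) = 13.98

13.98 dB


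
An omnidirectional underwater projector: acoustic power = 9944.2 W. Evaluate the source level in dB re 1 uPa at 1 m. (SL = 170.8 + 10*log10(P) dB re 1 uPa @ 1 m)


SL = 170.8 + 10*log10(9944.2) = 170.8 + 39.98 = 210.78

210.78 dB


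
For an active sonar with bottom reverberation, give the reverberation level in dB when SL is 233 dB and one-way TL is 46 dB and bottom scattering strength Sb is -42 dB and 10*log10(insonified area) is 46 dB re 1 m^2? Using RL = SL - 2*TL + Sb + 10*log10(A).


RL = SL - 2*TL + Sb + 10*log10(A) = 233 - 2*46 + (-42) + 46 = 145

145 dB


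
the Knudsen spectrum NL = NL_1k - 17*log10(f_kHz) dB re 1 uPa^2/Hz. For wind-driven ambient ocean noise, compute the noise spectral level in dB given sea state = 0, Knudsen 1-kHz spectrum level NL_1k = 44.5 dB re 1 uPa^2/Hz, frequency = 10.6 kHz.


NL = NL_1k - 17*log10(f_kHz) = 44.5 - 17*log10(10.6) = 44.5 - (17.43) = 27.07

27.07 dB


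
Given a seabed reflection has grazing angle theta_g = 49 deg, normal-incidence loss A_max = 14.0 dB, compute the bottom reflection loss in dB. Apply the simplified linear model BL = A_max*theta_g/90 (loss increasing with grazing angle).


BL = A_max * theta_g / 90 = 14.0 * 49 / 90 = 7.62

7.62 dB


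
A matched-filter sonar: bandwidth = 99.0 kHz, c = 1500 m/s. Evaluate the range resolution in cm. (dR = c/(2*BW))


dR = c/(2*BW) = 1500 / (2 * 99.0e3) = 0.0076 m = 0.76 cm

0.76 cm


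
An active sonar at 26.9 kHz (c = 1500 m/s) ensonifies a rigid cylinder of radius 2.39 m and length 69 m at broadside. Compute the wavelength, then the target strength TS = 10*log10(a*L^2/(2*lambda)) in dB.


Step 1: lambda = c/f = 1500/26900 = 0.05576 m
Step 2: TS = 10*log10(a*L^2/(2*lambda)) = 10*log10(2.39*69^2/(2*0.05576)) = 50.09

50.09 dB


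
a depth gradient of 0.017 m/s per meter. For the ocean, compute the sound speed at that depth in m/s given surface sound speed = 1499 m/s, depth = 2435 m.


1540.395 m/s


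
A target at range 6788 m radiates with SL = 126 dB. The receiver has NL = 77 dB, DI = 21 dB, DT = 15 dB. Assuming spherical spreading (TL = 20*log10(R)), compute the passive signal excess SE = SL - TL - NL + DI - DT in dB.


-21.63 dB


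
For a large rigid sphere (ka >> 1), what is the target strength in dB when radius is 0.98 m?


TS = 10*log10(0.98^2 / 4) = 10*log10(0.2401) = -6.2

-6.2 dB


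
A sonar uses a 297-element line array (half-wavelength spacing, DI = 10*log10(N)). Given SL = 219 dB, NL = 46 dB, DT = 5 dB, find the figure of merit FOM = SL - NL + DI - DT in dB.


192.73 dB


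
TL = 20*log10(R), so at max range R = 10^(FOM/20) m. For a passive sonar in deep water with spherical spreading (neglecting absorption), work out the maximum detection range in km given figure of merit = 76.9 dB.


At max range FOM = TL, so 20*log10(R) = 76.9
R = 10^(76.9/20) = 6998.42 m = 7.0 km

7.0 km


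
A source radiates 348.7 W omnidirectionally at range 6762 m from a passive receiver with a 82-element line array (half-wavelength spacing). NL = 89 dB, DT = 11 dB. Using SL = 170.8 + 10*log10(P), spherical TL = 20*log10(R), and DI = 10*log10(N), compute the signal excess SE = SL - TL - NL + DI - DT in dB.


38.76 dB


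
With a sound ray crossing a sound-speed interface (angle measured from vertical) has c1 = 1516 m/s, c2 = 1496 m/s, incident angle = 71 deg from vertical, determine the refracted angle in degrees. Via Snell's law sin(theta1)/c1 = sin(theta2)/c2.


sin(theta2) = (c2/c1)*sin(theta1) = (1496/1516)*sin(71 deg) = 0.93304
theta2 = arcsin(0.93304) = 68.91

68.91 deg


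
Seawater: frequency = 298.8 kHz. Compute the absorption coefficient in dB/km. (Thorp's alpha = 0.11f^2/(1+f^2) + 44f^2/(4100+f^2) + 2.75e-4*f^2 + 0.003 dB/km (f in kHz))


f^2 = 89281.44
alpha = 0.11*89281.44/(1+89281.44) + 44*89281.44/(4100+89281.44) + 2.75e-4*89281.44 + 0.003 = 66.734

66.734 dB/km


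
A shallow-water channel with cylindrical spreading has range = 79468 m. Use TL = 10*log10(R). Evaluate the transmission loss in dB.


TL = 10*log10(79468) = 49.0

49.0 dB


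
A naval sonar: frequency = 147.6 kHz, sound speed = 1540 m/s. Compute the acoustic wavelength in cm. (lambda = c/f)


1.04 cm


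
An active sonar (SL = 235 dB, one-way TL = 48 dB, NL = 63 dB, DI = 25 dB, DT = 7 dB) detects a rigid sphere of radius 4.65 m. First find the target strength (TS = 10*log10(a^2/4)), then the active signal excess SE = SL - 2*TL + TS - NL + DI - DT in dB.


Step 1: TS = 10*log10(4.65^2/4) = 7.33 dB
Step 2: SE = SL - 2*TL + TS - NL + DI - DT = 235 - 2*48 + (7.33) - 63 + 25 - 7 = 101.33

101.33 dB


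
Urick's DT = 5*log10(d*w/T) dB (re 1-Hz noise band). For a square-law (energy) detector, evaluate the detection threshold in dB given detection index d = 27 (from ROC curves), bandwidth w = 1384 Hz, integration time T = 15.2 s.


16.95 dB


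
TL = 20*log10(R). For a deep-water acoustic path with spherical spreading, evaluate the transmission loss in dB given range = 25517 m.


TL = 20*log10(25517) = 88.14

88.14 dB


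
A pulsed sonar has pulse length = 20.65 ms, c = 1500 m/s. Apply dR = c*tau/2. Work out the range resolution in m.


15.4875 m


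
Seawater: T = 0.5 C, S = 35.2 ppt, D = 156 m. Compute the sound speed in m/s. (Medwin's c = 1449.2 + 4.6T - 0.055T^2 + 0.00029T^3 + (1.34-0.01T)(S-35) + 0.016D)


c = 1449.2 + 4.6*0.5 - 0.055*0.5^2 + 0.00029*0.5^3 + (1.34 - 0.01*0.5)*(35.2 - 35) + 0.016*156 = 1454.25

1454.25 m/s


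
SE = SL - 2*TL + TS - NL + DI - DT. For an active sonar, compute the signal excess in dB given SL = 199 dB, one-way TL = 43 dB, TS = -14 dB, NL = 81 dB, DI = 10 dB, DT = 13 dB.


15 dB


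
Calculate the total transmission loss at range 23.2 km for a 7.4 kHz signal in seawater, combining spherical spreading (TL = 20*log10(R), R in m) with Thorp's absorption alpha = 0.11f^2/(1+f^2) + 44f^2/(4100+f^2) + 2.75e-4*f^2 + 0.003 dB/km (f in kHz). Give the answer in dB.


Step 1 (Thorp): alpha = 0.11*54.76/(1+54.76) + 44*54.76/(4100+54.76) + 2.75e-4*54.76 + 0.003 = 0.706 dB/km
Step 2: TL_spread = 20*log10(23200) = 87.31 dB
Step 3: TL_abs = alpha*R = 0.706 * 23.2 = 16.38 dB
Step 4: TL_total = 87.31 + 16.38 = 103.69

103.69 dB


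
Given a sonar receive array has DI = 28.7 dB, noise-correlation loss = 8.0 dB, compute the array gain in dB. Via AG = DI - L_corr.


AG = DI - L_corr = 28.7 - 8.0 = 20.7

20.7 dB


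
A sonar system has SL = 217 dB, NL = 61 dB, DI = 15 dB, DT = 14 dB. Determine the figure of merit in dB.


FOM = SL - NL + DI - DT = 217 - 61 + 15 - 14 = 157

157 dB


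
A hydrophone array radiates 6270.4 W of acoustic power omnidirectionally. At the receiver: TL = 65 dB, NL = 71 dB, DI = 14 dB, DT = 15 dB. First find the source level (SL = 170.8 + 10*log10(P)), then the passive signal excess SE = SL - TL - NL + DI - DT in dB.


Step 1: SL = 170.8 + 10*log10(6270.4) = 208.77 dB
Step 2: SE = SL - TL - NL + DI - DT = 208.77 - 65 - 71 + 14 - 15 = 71.77

71.77 dB


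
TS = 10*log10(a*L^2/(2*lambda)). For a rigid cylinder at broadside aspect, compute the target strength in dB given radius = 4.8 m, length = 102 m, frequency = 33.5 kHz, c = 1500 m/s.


lambda = 1500/33500 = 0.04478 m
TS = 10*log10(4.8*102^2/(2*0.04478)) = 57.46

57.46 dB


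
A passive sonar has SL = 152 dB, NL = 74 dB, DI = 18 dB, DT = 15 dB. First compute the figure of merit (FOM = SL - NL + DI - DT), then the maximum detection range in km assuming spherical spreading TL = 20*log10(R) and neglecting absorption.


Step 1: FOM = SL - NL + DI - DT = 152 - 74 + 18 - 15 = 81 dB
Step 2: at max range FOM = TL = 20*log10(R), so R = 10^(81/20) = 11220.18 m = 11.22 km

11.22 km


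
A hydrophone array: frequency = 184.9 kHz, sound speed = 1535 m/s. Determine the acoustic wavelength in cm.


lambda = c/f = 1535 / 184900 = 0.0083 m = 0.83 cm

0.83 cm


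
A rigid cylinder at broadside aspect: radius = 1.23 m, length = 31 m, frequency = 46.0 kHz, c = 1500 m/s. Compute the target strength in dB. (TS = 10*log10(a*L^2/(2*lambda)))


lambda = 1500/46000 = 0.03261 m
TS = 10*log10(1.23*31^2/(2*0.03261)) = 42.58

42.58 dB


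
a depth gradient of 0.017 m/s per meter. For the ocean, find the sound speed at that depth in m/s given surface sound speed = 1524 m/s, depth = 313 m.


c = 1524 + 0.017 * 313 = 1529.321

1529.321 m/s


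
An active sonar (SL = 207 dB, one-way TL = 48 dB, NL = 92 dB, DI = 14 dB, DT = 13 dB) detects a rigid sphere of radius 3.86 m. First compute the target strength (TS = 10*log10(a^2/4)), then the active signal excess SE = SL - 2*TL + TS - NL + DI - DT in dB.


Step 1: TS = 10*log10(3.86^2/4) = 5.71 dB
Step 2: SE = SL - 2*TL + TS - NL + DI - DT = 207 - 2*48 + (5.71) - 92 + 14 - 13 = 25.71

25.71 dB


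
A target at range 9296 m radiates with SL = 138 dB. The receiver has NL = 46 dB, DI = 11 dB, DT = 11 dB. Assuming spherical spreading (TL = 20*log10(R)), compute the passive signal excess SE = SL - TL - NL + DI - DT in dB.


12.63 dB


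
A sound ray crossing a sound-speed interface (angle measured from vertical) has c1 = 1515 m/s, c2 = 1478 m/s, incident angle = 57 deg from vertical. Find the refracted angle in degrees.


54.9 deg


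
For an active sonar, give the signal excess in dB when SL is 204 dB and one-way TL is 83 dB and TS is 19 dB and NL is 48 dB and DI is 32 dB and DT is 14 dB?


SE = SL - 2*TL + TS - NL + DI - DT = 204 - 2*83 + (19) - 48 + 32 - 14 = 27

27 dB


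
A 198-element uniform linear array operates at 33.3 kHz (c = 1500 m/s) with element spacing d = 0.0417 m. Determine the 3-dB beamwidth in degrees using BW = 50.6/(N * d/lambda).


0.28 deg


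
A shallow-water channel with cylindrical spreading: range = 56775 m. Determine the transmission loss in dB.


47.54 dB


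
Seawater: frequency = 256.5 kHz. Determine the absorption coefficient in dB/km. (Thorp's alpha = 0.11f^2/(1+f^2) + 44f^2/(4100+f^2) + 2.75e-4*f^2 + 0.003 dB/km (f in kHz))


59.625 dB/km


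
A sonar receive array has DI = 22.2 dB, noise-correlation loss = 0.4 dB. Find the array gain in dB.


21.8 dB


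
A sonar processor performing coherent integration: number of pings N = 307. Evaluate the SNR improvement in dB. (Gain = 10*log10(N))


24.87 dB


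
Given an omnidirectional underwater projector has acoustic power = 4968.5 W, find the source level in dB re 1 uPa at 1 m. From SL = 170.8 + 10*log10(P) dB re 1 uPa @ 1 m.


207.76 dB


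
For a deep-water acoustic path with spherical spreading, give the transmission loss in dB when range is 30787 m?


89.77 dB


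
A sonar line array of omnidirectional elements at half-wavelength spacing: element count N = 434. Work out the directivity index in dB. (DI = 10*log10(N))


DI = 10*log10(434) = 26.37

26.37 dB


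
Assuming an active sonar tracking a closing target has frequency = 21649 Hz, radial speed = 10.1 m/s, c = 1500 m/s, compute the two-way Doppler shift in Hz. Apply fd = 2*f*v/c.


fd = 2*f*v/c = 2 * 21649 * 10.1 / 1500 = 291.54

291.54 Hz


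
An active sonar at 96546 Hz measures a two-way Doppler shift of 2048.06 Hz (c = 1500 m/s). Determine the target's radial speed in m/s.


15.91 m/s


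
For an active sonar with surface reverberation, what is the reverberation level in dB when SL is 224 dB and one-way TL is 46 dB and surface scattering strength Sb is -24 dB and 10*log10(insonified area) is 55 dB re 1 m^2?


RL = SL - 2*TL + Sb + 10*log10(A) = 224 - 2*46 + (-24) + 55 = 163

163 dB


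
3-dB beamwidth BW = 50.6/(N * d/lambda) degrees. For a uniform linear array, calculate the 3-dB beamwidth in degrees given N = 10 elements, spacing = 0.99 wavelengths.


5.11 deg


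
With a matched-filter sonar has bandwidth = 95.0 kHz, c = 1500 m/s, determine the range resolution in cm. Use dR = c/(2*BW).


dR = c/(2*BW) = 1500 / (2 * 95.0e3) = 0.0079 m = 0.79 cm

0.79 cm


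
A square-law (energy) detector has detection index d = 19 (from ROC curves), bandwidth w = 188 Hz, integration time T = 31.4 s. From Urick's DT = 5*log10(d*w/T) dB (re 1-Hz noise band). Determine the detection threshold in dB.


DT = 5*log10(d*w/T) = 5*log10(19 * 188 / 31.4) = 5*log10(113.76) = 10.28

10.28 dB


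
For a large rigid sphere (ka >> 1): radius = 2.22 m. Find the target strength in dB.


TS = 10*log10(2.22^2 / 4) = 10*log10(1.2321) = 0.91

0.91 dB


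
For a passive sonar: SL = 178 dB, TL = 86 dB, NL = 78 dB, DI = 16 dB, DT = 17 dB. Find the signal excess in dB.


13 dB


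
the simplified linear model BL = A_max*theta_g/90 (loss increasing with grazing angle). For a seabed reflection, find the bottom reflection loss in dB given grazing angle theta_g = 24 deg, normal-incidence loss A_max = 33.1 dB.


BL = A_max * theta_g / 90 = 33.1 * 24 / 90 = 8.83

8.83 dB


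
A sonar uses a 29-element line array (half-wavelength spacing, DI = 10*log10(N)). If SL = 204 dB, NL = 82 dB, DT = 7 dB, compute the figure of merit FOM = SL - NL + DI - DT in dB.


Step 1: DI = 10*log10(29) = 14.62 dB
Step 2: FOM = SL - NL + DI - DT = 204 - 82 + 14.62 - 7 = 129.62

129.62 dB


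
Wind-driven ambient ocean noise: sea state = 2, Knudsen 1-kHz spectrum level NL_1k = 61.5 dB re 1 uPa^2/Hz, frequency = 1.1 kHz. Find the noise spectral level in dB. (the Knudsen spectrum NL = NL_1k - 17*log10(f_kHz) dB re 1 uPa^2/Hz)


60.8 dB


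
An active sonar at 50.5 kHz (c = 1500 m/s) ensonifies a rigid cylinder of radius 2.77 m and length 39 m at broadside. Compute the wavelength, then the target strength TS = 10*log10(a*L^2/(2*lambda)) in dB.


Step 1: lambda = c/f = 1500/50500 = 0.0297 m
Step 2: TS = 10*log10(a*L^2/(2*lambda)) = 10*log10(2.77*39^2/(2*0.0297)) = 48.51

48.51 dB


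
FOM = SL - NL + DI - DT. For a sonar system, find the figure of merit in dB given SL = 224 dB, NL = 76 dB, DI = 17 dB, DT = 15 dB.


150 dB


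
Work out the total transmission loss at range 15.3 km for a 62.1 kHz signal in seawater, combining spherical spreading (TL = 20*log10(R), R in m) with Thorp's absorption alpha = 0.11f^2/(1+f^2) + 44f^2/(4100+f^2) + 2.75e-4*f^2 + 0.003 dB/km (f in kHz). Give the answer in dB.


Step 1 (Thorp): alpha = 0.11*3856.41/(1+3856.41) + 44*3856.41/(4100+3856.41) + 2.75e-4*3856.41 + 0.003 = 22.4999 dB/km
Step 2: TL_spread = 20*log10(15300) = 83.69 dB
Step 3: TL_abs = alpha*R = 22.4999 * 15.3 = 344.25 dB
Step 4: TL_total = 83.69 + 344.25 = 427.94

427.94 dB


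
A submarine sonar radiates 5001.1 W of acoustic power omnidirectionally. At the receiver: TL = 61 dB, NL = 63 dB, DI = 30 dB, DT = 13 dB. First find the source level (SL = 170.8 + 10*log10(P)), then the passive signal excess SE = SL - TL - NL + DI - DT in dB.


Step 1: SL = 170.8 + 10*log10(5001.1) = 207.79 dB
Step 2: SE = SL - TL - NL + DI - DT = 207.79 - 61 - 63 + 30 - 13 = 100.79

100.79 dB


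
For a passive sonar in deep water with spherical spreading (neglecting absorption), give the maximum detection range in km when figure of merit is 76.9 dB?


7.0 km


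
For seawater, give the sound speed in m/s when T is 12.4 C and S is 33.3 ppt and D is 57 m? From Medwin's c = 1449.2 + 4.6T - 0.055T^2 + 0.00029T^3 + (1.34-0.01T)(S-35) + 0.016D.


1497.18 m/s


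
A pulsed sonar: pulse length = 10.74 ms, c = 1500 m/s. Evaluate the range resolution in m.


8.055 m


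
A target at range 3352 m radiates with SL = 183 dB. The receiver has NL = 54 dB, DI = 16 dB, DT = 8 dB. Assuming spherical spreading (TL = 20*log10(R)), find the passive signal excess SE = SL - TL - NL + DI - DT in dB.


Step 1: TL = 20*log10(3352) = 70.51 dB
Step 2: SE = 183 - 70.51 - 54 + 16 - 8 = 66.49

66.49 dB


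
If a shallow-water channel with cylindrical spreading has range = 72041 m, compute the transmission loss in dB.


TL = 10*log10(72041) = 48.58

48.58 dB


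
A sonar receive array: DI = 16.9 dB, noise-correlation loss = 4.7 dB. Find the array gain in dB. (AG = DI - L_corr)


AG = DI - L_corr = 16.9 - 4.7 = 12.2

12.2 dB


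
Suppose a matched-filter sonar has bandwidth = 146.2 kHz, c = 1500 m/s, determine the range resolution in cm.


dR = c/(2*BW) = 1500 / (2 * 146.2e3) = 0.0051 m = 0.51 cm

0.51 cm


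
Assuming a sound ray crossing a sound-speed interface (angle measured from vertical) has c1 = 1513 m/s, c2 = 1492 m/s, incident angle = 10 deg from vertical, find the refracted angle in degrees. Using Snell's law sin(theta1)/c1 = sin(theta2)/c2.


sin(theta2) = (c2/c1)*sin(theta1) = (1492/1513)*sin(10 deg) = 0.17124
theta2 = arcsin(0.17124) = 9.86

9.86 deg


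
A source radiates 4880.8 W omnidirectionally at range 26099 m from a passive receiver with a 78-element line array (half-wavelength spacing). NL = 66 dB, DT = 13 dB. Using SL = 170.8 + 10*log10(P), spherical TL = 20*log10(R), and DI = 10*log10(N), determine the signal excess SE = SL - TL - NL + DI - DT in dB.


59.27 dB


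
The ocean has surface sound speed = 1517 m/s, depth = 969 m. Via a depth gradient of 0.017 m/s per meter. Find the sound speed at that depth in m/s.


c = 1517 + 0.017 * 969 = 1533.473

1533.473 m/s


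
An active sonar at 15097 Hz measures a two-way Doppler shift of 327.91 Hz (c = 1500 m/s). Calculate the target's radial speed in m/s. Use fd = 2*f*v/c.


From fd = 2*f*v/c, v = c*fd/(2*f) = 1500 * 327.91 / (2*15097) = 16.29

16.29 m/s


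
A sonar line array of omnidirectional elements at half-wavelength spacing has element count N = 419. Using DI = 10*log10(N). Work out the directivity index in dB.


DI = 10*log10(419) = 26.22

26.22 dB


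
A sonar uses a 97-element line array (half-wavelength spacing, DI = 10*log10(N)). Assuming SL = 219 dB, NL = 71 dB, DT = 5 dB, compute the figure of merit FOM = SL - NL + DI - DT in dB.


Step 1: DI = 10*log10(97) = 19.87 dB
Step 2: FOM = SL - NL + DI - DT = 219 - 71 + 19.87 - 5 = 162.87

162.87 dB


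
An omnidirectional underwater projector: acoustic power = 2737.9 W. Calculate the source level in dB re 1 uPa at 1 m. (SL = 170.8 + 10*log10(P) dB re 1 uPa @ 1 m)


SL = 170.8 + 10*log10(2737.9) = 170.8 + 34.37 = 205.17

205.17 dB


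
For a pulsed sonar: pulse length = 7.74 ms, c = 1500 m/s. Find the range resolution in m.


dR = c*tau/2 = 1500 * 7.74e-3 / 2 = 5.805

5.805 m


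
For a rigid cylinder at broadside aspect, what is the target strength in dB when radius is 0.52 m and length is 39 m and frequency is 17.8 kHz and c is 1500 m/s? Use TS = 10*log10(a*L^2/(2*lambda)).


lambda = 1500/17800 = 0.08427 m
TS = 10*log10(0.52*39^2/(2*0.08427)) = 36.71

36.71 dB


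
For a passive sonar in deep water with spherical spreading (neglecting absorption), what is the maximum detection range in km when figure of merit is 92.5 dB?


At max range FOM = TL, so 20*log10(R) = 92.5
R = 10^(92.5/20) = 42169.65 m = 42.17 km

42.17 km


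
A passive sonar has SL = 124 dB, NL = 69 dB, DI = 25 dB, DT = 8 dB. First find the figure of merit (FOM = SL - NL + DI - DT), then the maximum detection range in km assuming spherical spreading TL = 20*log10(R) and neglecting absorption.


Step 1: FOM = SL - NL + DI - DT = 124 - 69 + 25 - 8 = 72 dB
Step 2: at max range FOM = TL = 20*log10(R), so R = 10^(72/20) = 3981.07 m = 3.98 km

3.98 km


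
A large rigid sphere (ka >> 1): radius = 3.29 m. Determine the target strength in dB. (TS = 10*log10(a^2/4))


TS = 10*log10(3.29^2 / 4) = 10*log10(2.706025) = 4.32

4.32 dB


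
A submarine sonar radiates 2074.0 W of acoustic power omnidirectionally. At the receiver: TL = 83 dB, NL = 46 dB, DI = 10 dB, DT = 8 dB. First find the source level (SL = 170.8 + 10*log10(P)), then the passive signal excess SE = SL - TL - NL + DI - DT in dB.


Step 1: SL = 170.8 + 10*log10(2074.0) = 203.97 dB
Step 2: SE = SL - TL - NL + DI - DT = 203.97 - 83 - 46 + 10 - 8 = 76.97

76.97 dB


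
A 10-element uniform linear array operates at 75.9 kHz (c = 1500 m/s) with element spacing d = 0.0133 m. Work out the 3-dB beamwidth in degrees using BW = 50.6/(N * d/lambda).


Step 1: lambda = 1500/75900 = 0.01976 m
Step 2: d/lambda = 0.0133/0.01976 = 0.6731
Step 3: BW = 50.6/(N * d/lambda) = 50.6/(10 * 0.6731) = 7.52

7.52 deg


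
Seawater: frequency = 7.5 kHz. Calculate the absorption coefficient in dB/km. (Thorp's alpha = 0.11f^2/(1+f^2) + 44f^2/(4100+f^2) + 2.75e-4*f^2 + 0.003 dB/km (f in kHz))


f^2 = 56.25
alpha = 0.11*56.25/(1+56.25) + 44*56.25/(4100+56.25) + 2.75e-4*56.25 + 0.003 = 0.722

0.722 dB/km


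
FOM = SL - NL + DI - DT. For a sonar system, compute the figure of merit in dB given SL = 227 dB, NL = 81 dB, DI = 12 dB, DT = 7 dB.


FOM = SL - NL + DI - DT = 227 - 81 + 12 - 7 = 151

151 dB


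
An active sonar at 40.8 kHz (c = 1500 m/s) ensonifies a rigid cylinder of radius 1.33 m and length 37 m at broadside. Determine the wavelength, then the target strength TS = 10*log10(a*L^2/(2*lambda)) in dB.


Step 1: lambda = c/f = 1500/40800 = 0.03676 m
Step 2: TS = 10*log10(a*L^2/(2*lambda)) = 10*log10(1.33*37^2/(2*0.03676)) = 43.94

43.94 dB


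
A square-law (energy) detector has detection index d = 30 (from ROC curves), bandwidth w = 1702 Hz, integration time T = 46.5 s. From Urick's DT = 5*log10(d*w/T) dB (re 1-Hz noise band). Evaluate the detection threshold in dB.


DT = 5*log10(d*w/T) = 5*log10(30 * 1702 / 46.5) = 5*log10(1098.06) = 15.2

15.2 dB


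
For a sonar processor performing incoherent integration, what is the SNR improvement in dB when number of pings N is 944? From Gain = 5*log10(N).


Gain = 5*log10(944) = 14.87

14.87 dB


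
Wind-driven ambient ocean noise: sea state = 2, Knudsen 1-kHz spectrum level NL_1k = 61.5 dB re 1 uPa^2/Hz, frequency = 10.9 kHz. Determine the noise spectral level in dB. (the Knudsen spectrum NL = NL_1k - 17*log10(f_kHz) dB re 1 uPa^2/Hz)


NL = NL_1k - 17*log10(f_kHz) = 61.5 - 17*log10(10.9) = 61.5 - (17.64) = 43.86

43.86 dB


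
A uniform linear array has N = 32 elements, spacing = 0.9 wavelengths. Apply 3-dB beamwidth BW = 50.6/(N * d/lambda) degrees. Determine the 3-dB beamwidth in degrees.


BW = 50.6 / (32 * 0.9) = 50.6 / 28.8 = 1.76

1.76 deg


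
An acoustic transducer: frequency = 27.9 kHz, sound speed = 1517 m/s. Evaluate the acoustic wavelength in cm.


lambda = c/f = 1517 / 27900 = 0.0544 m = 5.44 cm

5.44 cm


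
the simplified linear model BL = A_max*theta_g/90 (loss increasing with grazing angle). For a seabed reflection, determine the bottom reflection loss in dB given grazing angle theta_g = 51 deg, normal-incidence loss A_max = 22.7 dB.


12.86 dB


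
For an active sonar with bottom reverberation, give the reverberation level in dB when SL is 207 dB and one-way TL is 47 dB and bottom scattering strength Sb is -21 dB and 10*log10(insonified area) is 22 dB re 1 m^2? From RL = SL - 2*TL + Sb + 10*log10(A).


RL = SL - 2*TL + Sb + 10*log10(A) = 207 - 2*47 + (-21) + 22 = 114

114 dB


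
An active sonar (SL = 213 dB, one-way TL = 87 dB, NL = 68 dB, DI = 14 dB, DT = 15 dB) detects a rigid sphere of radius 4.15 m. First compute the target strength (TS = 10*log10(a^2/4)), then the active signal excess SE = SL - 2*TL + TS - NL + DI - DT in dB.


Step 1: TS = 10*log10(4.15^2/4) = 6.34 dB
Step 2: SE = SL - 2*TL + TS - NL + DI - DT = 213 - 2*87 + (6.34) - 68 + 14 - 15 = -23.66

-23.66 dB


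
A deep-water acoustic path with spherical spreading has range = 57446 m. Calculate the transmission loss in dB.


95.19 dB


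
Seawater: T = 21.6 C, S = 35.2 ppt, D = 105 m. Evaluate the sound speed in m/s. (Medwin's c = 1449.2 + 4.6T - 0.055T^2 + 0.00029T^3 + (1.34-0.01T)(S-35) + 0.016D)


c = 1449.2 + 4.6*21.6 - 0.055*21.6^2 + 0.00029*21.6^3 + (1.34 - 0.01*21.6)*(35.2 - 35) + 0.016*105 = 1527.73

1527.73 m/s


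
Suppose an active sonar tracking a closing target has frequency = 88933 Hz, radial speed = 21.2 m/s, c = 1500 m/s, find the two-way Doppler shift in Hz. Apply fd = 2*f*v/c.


2513.84 Hz


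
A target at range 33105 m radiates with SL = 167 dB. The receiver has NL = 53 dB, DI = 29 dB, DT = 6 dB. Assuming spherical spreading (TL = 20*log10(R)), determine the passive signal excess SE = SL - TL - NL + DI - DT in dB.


Step 1: TL = 20*log10(33105) = 90.4 dB
Step 2: SE = 167 - 90.4 - 53 + 29 - 6 = 46.6

46.6 dB


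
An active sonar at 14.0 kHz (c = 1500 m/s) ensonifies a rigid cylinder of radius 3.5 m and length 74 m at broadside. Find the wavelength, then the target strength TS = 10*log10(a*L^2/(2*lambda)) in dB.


Step 1: lambda = c/f = 1500/14000 = 0.10714 m
Step 2: TS = 10*log10(a*L^2/(2*lambda)) = 10*log10(3.5*74^2/(2*0.10714)) = 49.52

49.52 dB


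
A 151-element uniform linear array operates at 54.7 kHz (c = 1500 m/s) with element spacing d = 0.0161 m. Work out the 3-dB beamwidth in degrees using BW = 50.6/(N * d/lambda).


0.57 deg


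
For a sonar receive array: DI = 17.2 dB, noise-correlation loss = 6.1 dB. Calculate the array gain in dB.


AG = DI - L_corr = 17.2 - 6.1 = 11.1

11.1 dB


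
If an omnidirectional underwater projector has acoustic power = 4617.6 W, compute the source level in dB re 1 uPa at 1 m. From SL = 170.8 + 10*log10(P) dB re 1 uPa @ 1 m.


207.44 dB


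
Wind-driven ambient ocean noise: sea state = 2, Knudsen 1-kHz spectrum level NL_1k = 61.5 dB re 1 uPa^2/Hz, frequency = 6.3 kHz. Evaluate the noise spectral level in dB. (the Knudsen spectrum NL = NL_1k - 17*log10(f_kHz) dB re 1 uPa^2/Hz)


NL = NL_1k - 17*log10(f_kHz) = 61.5 - 17*log10(6.3) = 61.5 - (13.59) = 47.91

47.91 dB


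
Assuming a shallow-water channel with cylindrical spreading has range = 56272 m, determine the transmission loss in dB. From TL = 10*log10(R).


TL = 10*log10(56272) = 47.5

47.5 dB


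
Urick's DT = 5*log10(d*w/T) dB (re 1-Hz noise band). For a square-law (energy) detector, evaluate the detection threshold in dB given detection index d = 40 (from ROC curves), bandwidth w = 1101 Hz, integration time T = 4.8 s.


DT = 5*log10(d*w/T) = 5*log10(40 * 1101 / 4.8) = 5*log10(9175.0) = 19.81

19.81 dB


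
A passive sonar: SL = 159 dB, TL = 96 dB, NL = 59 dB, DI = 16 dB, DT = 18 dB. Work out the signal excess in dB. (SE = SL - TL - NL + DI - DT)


SE = SL - TL - NL + DI - DT = 159 - 96 - 59 + 16 - 18 = 2

2 dB


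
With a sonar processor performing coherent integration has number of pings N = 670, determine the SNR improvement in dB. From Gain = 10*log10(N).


Gain = 10*log10(670) = 28.26

28.26 dB


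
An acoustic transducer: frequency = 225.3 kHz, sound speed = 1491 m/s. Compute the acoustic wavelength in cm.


0.66 cm


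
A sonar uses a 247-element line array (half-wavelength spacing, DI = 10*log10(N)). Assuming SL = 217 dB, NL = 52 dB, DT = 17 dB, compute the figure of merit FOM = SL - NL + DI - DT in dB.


Step 1: DI = 10*log10(247) = 23.93 dB
Step 2: FOM = SL - NL + DI - DT = 217 - 52 + 23.93 - 17 = 171.93

171.93 dB


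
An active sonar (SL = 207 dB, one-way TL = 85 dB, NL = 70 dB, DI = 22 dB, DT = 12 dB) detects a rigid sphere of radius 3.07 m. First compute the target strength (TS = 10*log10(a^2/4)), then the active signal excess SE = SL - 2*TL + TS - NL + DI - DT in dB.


Step 1: TS = 10*log10(3.07^2/4) = 3.72 dB
Step 2: SE = SL - 2*TL + TS - NL + DI - DT = 207 - 2*85 + (3.72) - 70 + 22 - 12 = -19.28

-19.28 dB


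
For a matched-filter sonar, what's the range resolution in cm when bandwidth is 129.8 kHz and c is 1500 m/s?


0.58 cm


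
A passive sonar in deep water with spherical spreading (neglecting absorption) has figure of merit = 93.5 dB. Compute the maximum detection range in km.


At max range FOM = TL, so 20*log10(R) = 93.5
R = 10^(93.5/20) = 47315.13 m = 47.32 km

47.32 km


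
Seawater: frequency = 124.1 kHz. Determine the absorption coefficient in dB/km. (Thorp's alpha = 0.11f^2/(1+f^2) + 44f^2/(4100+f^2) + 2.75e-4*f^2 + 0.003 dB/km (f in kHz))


39.097 dB/km


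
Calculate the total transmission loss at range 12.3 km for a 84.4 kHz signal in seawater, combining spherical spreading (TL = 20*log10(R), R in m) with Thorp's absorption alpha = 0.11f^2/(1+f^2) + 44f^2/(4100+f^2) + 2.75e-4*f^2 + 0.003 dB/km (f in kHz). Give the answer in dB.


450.78 dB


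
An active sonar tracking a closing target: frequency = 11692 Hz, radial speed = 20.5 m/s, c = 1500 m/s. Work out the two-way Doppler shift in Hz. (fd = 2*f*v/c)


319.58 Hz


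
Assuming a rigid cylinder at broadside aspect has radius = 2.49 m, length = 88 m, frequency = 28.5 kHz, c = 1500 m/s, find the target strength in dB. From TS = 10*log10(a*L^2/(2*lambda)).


lambda = 1500/28500 = 0.05263 m
TS = 10*log10(2.49*88^2/(2*0.05263)) = 52.63

52.63 dB


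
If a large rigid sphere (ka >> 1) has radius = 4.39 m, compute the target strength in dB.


6.83 dB


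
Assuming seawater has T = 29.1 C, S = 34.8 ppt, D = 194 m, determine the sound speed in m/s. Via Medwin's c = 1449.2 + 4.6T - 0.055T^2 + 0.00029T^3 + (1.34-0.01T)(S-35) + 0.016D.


1546.53 m/s


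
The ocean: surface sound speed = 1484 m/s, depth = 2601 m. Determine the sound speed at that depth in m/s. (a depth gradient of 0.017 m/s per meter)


c = 1484 + 0.017 * 2601 = 1528.217

1528.217 m/s


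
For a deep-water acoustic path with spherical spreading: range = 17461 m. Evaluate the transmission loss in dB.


TL = 20*log10(17461) = 84.84

84.84 dB


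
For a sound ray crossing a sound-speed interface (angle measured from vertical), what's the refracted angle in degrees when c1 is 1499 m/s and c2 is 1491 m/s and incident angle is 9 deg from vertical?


8.95 deg


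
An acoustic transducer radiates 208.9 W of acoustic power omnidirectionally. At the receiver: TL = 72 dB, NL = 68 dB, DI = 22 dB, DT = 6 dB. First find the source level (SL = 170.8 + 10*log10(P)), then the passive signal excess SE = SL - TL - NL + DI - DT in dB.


Step 1: SL = 170.8 + 10*log10(208.9) = 194.0 dB
Step 2: SE = SL - TL - NL + DI - DT = 194.0 - 72 - 68 + 22 - 6 = 70.0

70.0 dB


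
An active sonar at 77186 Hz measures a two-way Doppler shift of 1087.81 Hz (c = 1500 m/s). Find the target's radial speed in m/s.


From fd = 2*f*v/c, v = c*fd/(2*f) = 1500 * 1087.81 / (2*77186) = 10.57

10.57 m/s


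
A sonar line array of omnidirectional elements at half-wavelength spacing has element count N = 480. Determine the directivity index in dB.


26.81 dB


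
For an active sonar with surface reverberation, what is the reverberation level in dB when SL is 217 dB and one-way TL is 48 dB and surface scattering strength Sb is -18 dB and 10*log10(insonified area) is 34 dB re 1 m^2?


137 dB


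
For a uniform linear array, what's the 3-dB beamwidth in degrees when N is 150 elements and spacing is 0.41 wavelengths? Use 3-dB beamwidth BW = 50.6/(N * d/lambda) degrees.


0.82 deg


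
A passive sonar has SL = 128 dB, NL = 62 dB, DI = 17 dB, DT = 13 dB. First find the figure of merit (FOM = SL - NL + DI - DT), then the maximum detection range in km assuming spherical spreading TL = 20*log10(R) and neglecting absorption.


Step 1: FOM = SL - NL + DI - DT = 128 - 62 + 17 - 13 = 70 dB
Step 2: at max range FOM = TL = 20*log10(R), so R = 10^(70/20) = 3162.28 m = 3.16 km

3.16 km


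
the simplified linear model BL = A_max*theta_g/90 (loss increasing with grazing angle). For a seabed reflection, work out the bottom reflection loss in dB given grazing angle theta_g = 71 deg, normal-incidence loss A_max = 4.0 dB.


BL = A_max * theta_g / 90 = 4.0 * 71 / 90 = 3.16

3.16 dB


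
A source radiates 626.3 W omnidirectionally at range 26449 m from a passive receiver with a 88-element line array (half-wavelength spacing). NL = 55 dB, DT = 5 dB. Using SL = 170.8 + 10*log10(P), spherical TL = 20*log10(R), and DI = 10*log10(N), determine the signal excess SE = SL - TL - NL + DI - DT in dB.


69.76 dB


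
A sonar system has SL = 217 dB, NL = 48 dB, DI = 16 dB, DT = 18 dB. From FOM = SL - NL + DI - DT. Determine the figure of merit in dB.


FOM = SL - NL + DI - DT = 217 - 48 + 16 - 18 = 167

167 dB


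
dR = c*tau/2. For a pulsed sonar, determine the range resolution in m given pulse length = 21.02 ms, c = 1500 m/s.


15.765 m


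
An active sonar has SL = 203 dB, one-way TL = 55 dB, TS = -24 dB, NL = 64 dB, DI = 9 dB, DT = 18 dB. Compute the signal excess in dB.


-4 dB


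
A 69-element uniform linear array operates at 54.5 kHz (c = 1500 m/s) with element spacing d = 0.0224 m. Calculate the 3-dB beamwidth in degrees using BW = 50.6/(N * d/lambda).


0.9 deg


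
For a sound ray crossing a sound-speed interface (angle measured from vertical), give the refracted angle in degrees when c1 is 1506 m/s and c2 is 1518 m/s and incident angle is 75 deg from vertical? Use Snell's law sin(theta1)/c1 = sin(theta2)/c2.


sin(theta2) = (c2/c1)*sin(theta1) = (1518/1506)*sin(75 deg) = 0.97362
theta2 = arcsin(0.97362) = 76.81

76.81 deg


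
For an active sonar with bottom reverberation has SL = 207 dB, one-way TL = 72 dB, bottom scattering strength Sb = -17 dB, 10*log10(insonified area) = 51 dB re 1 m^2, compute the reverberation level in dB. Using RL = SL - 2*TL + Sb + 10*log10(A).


RL = SL - 2*TL + Sb + 10*log10(A) = 207 - 2*72 + (-17) + 51 = 97

97 dB


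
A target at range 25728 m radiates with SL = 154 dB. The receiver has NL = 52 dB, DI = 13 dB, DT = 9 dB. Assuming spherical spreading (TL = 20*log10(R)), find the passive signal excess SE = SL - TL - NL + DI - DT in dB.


17.79 dB


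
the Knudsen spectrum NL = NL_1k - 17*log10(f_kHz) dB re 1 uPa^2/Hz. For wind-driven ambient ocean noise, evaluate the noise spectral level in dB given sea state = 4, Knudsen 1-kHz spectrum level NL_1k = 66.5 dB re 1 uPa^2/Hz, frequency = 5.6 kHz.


NL = NL_1k - 17*log10(f_kHz) = 66.5 - 17*log10(5.6) = 66.5 - (12.72) = 53.78

53.78 dB


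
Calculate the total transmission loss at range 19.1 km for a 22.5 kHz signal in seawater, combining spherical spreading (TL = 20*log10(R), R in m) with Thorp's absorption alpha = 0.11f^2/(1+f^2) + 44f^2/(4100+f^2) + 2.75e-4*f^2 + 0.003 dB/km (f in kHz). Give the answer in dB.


Step 1 (Thorp): alpha = 0.11*506.25/(1+506.25) + 44*506.25/(4100+506.25) + 2.75e-4*506.25 + 0.003 = 5.0878 dB/km
Step 2: TL_spread = 20*log10(19100) = 85.62 dB
Step 3: TL_abs = alpha*R = 5.0878 * 19.1 = 97.18 dB
Step 4: TL_total = 85.62 + 97.18 = 182.8

182.8 dB


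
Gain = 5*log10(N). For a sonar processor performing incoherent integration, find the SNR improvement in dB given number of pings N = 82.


Gain = 5*log10(82) = 9.57

9.57 dB


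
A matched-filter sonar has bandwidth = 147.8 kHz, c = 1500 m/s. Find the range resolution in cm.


dR = c/(2*BW) = 1500 / (2 * 147.8e3) = 0.0051 m = 0.51 cm

0.51 cm


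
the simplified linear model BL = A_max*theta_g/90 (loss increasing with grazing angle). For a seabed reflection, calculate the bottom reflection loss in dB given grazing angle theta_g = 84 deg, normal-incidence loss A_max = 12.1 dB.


BL = A_max * theta_g / 90 = 12.1 * 84 / 90 = 11.29

11.29 dB


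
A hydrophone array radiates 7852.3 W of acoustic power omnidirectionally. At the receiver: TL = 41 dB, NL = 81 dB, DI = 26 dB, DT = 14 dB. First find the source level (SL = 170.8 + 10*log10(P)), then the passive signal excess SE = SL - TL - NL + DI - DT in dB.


Step 1: SL = 170.8 + 10*log10(7852.3) = 209.75 dB
Step 2: SE = SL - TL - NL + DI - DT = 209.75 - 41 - 81 + 26 - 14 = 99.75

99.75 dB


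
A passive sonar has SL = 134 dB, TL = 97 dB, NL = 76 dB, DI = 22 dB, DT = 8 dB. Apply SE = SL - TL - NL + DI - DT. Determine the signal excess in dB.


SE = SL - TL - NL + DI - DT = 134 - 97 - 76 + 22 - 8 = -25

-25 dB


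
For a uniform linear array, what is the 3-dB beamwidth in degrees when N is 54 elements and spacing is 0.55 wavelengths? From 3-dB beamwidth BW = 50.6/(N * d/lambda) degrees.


BW = 50.6 / (54 * 0.55) = 50.6 / 29.7 = 1.7

1.7 deg
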